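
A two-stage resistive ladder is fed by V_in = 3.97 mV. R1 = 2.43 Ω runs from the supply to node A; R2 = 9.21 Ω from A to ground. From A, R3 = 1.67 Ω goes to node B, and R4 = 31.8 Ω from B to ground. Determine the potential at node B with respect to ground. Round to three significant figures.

Node A sees R2 in parallel with the series input of stage 2, R3 + R4 = 33.47 Ω.
Effective lower resistance at A: R2 ‖ 33.47 = 7.223 Ω.
So V_A = 3.97 × 0.7483 = 2.971 mV.
Then the unloaded second divider: V_B = V_A × R4/(R3+R4) = 2.971 × 0.9501 = 2.822 mV.

V_B ≈ 2.82 mV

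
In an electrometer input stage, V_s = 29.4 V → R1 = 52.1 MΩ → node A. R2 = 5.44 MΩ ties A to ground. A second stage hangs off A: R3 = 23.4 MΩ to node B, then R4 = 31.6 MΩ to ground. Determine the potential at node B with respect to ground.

V_B ≈ 1.47 V

Node A sees R2 in parallel with the series input of stage 2, R3 + R4 = 55.00 MΩ.
R2 ‖ (R3+R4) = 4.950 MΩ.
So V_A = 29.4 × 0.08677 = 2.551 V.
V_B = V_A × 0.5745 = 1.466 V.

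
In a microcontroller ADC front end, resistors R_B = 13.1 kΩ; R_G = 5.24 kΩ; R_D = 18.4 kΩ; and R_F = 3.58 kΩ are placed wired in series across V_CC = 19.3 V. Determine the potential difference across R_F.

Series total: ΣR = 13.1 + 5.24 + 18.4 + 3.58 = 40.32 kΩ.
Voltage divider: V = V_CC · (3.580 / 40.32) = 19.3 × 0.08879 = 1.714 V.

V ≈ 1.71 V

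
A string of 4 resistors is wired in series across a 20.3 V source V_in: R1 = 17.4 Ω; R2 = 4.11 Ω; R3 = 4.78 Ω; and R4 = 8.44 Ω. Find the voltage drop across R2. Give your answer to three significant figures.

V ≈ 2.40 V

Total series resistance ΣR = 17.4 + 4.11 + 4.78 + 8.44 = 34.73 Ω.
By the voltage-divider rule, V = 20.3 × 4.110/34.73 = 2.402 V.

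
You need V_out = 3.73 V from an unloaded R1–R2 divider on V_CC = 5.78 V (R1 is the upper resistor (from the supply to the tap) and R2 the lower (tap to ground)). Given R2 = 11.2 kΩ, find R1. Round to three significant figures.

R1 ≈ 6.16 kΩ

V_out/V_CC = R2/(R1+R2) = 0.6453.
So R1 = R2 · (V_CC/V_out − 1) = 11.2 × (5.78/3.73 − 1) = 11.2 × 0.5496 = 6.155 kΩ.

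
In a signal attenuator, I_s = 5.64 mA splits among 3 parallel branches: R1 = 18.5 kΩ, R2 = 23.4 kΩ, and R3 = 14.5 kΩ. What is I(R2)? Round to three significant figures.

I ≈ 1.45 mA

ΣG = 1/18.5 + 1/23.4 + 1/14.5 = 0.1658.
By the current-divider rule, I = I_s · G_k/ΣG = 5.64 × 0.2578 = 1.454 mA.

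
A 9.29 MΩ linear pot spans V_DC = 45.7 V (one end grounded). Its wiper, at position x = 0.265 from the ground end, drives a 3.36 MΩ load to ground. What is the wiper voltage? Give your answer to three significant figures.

V_out ≈ 7.87 V

Split the track: R_lower = x·R_p = 2.462 MΩ, R_upper = (1−x)·R_p = 6.828 MΩ.
Lower segment in parallel with the load: 2.462 ‖ 3.36 = 1.421 MΩ.
Loaded-divider output: V_out = 45.7 × 0.1722 = 7.871 V.
(Unloaded: V_out = x·V_DC = 12.1 V.)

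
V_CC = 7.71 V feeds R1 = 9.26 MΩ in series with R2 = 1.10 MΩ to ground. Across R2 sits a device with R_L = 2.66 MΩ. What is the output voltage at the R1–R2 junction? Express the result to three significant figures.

The load sits in parallel with R2, giving an effective lower resistance R2' = R2·R_L/(R2+R_L) = 0.7782 MΩ.
Now apply the divider: V_out = 7.71 × 0.07752 = 0.5977 V.

V_out ≈ 0.598 V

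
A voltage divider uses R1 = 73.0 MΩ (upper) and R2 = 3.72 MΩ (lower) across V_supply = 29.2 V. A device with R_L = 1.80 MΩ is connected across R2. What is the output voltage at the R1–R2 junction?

V_out ≈ 0.477 V

R2 ‖ R_L = (3.72 × 1.80)/(3.72 + 1.80) = 1.213 MΩ.
Then V_out = V_supply · R2'/(R1 + R2') = 29.2 × 1.213/74.21 = 0.4773 V.
(Unloaded it would be 1.42 V; the load pulls it down.)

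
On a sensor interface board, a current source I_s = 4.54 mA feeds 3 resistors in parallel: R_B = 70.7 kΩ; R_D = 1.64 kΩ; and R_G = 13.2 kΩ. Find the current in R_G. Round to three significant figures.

Conductances: ΣG = 1/70.7 + 1/1.64 + 1/13.2 = 0.6997 (1/kΩ).
By the current-divider rule, I = I_s · G_k/ΣG = 4.54 × 0.1083 = 0.4916 mA.

I ≈ 0.492 mA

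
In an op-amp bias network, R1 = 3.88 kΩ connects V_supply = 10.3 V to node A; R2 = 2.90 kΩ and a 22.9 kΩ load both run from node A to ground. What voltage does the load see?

The load sits in parallel with R2, giving an effective lower resistance R2' = R2·R_L/(R2+R_L) = 2.574 kΩ.
Voltage divider with the loaded lower leg: V_out = 10.3 × 2.574/(3.88 + 2.574) = 10.3 × 0.3988 = 4.108 V.

V_out ≈ 4.11 V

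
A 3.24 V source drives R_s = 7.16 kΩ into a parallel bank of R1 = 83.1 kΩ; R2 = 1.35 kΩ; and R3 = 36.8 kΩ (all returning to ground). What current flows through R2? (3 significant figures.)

Parallel bank: R_p = 1/(1/83.1 + 1/1.35 + 1/36.8) = 1.282 kΩ.
V_A by voltage divider: V_A = 3.24 × 1.282/(7.16 + 1.282) = 0.4921 V.
Branch current I = V_A/R2 = 0.4921/1.35 = 0.3645 mA.

I ≈ 0.364 mA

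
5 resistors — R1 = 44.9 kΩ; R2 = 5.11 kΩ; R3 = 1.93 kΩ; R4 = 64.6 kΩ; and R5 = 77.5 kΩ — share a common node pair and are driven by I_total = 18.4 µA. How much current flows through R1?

I ≈ 0.536 µA

Conductances: ΣG = 1/44.9 + 1/5.11 + 1/1.93 + 1/64.6 + 1/77.5 = 0.7645 (1/kΩ).
R1 takes the fraction G_k/ΣG = 0.02227/0.7645 = 0.02913, so I = 18.4 × 0.02913 = 0.5360 µA.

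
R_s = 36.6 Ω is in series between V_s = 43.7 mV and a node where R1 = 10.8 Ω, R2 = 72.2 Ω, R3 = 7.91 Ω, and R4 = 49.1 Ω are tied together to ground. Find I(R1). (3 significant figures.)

Parallel bank: R_p = 1/(1/10.8 + 1/72.2 + 1/7.91 + 1/49.1) = 3.949 Ω.
V_A by voltage divider: V_A = 43.7 × 3.949/(36.6 + 3.949) = 4.256 mV.
Branch current I = V_A/R1 = 4.256/10.8 = 0.3941 mA.
(Equivalently: I_total = 1.078 mA, then current-divider fraction G_k/ΣG = 0.3656.)

I ≈ 0.394 mA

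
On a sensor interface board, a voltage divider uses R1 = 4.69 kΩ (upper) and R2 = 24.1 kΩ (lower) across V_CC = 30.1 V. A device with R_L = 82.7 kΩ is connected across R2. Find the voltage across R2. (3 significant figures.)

The load sits in parallel with R2, giving an effective lower resistance R2' = R2·R_L/(R2+R_L) = 18.66 kΩ.
Voltage divider with the loaded lower leg: V_out = 30.1 × 18.66/(4.69 + 18.66) = 30.1 × 0.7992 = 24.05 V.

V_out ≈ 24.1 V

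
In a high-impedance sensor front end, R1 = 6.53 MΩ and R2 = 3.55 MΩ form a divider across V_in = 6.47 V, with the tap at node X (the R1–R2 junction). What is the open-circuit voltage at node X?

V_th ≈ 2.28 V

V_th is the unloaded tap voltage: V_in · R2/(R1+R2) = 6.47 × 0.3522 = 2.279 V.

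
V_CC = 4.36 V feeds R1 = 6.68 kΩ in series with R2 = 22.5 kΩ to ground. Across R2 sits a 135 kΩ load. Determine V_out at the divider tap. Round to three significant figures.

R2 ‖ R_L = (22.5 × 135)/(22.5 + 135) = 19.29 kΩ.
Then V_out = V_CC · R2'/(R1 + R2') = 4.36 × 19.29/25.97 = 3.238 V.
(Unloaded it would be 3.36 V; the load pulls it down.)

V_out ≈ 3.24 V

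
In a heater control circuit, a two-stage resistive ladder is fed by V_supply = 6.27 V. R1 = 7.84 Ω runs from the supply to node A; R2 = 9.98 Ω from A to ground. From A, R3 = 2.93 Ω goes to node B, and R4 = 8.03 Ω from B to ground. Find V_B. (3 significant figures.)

Looking into the second stage from A: R3 + R4 = 10.96 Ω appears in parallel with R2.
R2 ‖ (R3+R4) = 5.224 Ω.
V_A = 6.27 × 5.224/(7.84 + 5.224) = 2.507 V.
Stage 2 is unloaded, so V_B = V_A · R4/(R3+R4) = 2.507 × 8.03/10.96 = 1.837 V.

V_B ≈ 1.84 V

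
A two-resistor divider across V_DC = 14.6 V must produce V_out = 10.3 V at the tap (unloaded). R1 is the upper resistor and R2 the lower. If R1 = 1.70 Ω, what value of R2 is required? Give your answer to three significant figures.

R2 ≈ 4.07 Ω

V_out/V_DC = R2/(R1+R2) = 0.7055.
So R2 = R1 · V_out/(V_DC − V_out) = 1.70 × 10.3/(14.6 − 10.3) = 1.70 × 2.395 = 4.072 Ω.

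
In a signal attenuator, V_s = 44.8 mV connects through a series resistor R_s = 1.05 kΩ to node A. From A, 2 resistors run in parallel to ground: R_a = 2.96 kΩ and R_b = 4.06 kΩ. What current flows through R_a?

Parallel bank: R_p = 1/(1/2.96 + 1/4.06) = 1.712 kΩ.
Node voltage V_A = V_s · R_p/(R_s + R_p) = 44.8 × 0.6198 = 27.77 mV.
I(R_a) = V_A / R_a = 27.77/2.96 = 9.381 µA.

I ≈ 9.38 µA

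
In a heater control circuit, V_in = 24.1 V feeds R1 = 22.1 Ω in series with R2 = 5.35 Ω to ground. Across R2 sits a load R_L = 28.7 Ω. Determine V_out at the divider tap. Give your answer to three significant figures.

V_out ≈ 4.08 V

The load sits in parallel with R2, giving an effective lower resistance R2' = R2·R_L/(R2+R_L) = 4.509 Ω.
Then V_out = V_in · R2'/(R1 + R2') = 24.1 × 4.509/26.61 = 4.084 V.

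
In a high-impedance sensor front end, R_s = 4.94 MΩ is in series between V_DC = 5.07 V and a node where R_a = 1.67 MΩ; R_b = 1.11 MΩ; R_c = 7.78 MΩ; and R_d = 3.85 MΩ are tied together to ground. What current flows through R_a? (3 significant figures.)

I ≈ 0.294 µA

Combine the parallel branches: R_p = (1/1.67 + 1/1.11 + 1/7.78 + 1/3.85)⁻¹ = 0.5297 MΩ.
V_A = 5.07 × 0.5297/5.470 = 0.4910 V.
I(R_a) = V_A / R_a = 0.4910/1.67 = 0.2940 µA.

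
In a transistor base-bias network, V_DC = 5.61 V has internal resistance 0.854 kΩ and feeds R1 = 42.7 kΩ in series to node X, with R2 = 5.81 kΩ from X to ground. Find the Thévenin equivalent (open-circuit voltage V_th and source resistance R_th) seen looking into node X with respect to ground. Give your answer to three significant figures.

R1' = 0.854 + 42.7 = 43.55 kΩ (source resistance + R1).
Open-circuit (no load on X): V_th = V_DC · R2/(R1' + R2) = 5.61 × 5.81/(43.55 + 5.81) = 0.6603 V.
Looking into X with the source shorted: R_th = R1'·R2/(R1'+R2) = 43.55 × 5.81/49.36 = 5.126 kΩ.

V_th ≈ 0.660 V, R_th ≈ 5.13 kΩ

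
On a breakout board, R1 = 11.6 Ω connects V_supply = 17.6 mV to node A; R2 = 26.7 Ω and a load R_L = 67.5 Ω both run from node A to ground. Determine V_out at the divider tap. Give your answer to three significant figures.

First combine the lower leg with the load: R2 ‖ R_L = 19.13 Ω.
Now apply the divider: V_out = 17.6 × 0.6225 = 10.96 mV.

V_out ≈ 11.0 mV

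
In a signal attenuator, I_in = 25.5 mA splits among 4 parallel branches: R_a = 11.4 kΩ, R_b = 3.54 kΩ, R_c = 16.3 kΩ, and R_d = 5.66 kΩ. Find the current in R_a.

Conductances: ΣG = 1/11.4 + 1/3.54 + 1/16.3 + 1/5.66 = 0.6082 (1/kΩ).
Current divider: I(R_a) = I_in · G_k/ΣG = 25.5 × (0.08772/0.6082) = 25.5 × 0.1442 = 3.678 mA.

I ≈ 3.68 mA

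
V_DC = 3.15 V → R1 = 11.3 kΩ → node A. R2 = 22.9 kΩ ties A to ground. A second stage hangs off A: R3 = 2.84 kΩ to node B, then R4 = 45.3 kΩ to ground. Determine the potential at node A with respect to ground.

V_A ≈ 1.82 V

The second stage (R3 + R4 = 48.14 kΩ) loads node A in parallel with R2.
R2 ‖ (R3+R4) = 15.52 kΩ.
First divider: V_A = V_DC · 15.52/(11.3 + 15.52) = 1.823 V.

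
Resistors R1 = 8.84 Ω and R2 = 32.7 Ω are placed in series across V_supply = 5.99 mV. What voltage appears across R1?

Total series resistance ΣR = 8.84 + 32.7 = 41.54 Ω.
Voltage divider: V = V_supply · (8.840 / 41.54) = 5.99 × 0.2128 = 1.275 mV.

V ≈ 1.27 mV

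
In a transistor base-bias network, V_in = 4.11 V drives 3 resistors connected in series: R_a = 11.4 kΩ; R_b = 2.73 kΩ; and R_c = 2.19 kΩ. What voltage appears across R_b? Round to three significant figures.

ΣR = 11.4 + 2.73 + 2.19 = 16.32 kΩ.
By the voltage-divider rule, V = 4.11 × 2.730/16.32 = 0.6875 V.

V ≈ 0.688 V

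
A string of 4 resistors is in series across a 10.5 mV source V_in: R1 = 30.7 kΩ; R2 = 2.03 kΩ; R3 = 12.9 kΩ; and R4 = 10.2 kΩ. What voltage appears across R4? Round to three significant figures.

Total series resistance ΣR = 30.7 + 2.03 + 12.9 + 10.2 = 55.83 kΩ.
Voltage divider: V = V_in · (10.20 / 55.83) = 10.5 × 0.1827 = 1.918 mV.

V ≈ 1.92 mV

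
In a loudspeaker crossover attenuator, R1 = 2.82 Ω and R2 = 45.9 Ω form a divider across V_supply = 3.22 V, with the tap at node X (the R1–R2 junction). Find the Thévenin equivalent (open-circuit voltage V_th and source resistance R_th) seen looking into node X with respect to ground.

V_th ≈ 3.03 V, R_th ≈ 2.66 Ω

With X open, the divider is unloaded: V_th = 3.22 × 45.9/48.72 = 3.034 V.
Zeroing V_supply shorts the top of R1 to ground, so R_th = R1 ‖ R2 = 2.657 Ω.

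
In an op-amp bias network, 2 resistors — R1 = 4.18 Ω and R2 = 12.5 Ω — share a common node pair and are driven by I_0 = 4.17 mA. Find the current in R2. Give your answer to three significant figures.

For two parallel branches, I_k = I_0 · (other R)/(sum of R).
So I = 4.17 × 4.18/16.68 = 1.045 mA.

I ≈ 1.04 mA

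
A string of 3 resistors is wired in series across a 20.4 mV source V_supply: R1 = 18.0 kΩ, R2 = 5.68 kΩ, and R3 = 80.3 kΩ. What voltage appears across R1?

Series total: ΣR = 18.0 + 5.68 + 80.3 = 104.0 kΩ.
Voltage divider: V = V_supply · (18.00 / 104.0) = 20.4 × 0.1731 = 3.531 mV.

V ≈ 3.53 mV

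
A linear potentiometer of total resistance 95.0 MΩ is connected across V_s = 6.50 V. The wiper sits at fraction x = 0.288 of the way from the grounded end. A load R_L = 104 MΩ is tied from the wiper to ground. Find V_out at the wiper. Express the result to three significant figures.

Split the track: R_lower = x·R_p = 27.36 MΩ, R_upper = (1−x)·R_p = 67.64 MΩ.
(x·R_p) ‖ R_L = 21.66 MΩ.
V_out = 6.50 × 21.66/(67.64 + 21.66) = 1.577 V.

V_out ≈ 1.58 V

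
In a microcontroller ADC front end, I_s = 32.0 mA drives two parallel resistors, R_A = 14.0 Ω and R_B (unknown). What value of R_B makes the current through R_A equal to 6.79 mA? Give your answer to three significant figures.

In a two-way split, I_A/I_s = R_B/(R_A + R_B).
6.79/32.0 = R_B/(R_A + R_B) → R_B = R_A · (0.2122)/(1 − 0.2122) = 14.0 × 0.2693 = 3.771 Ω.

R_B ≈ 3.77 Ω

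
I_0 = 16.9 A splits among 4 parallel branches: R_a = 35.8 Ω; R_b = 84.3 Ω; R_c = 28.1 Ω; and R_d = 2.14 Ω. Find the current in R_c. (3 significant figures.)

I ≈ 1.11 A

Conductances: ΣG = 1/35.8 + 1/84.3 + 1/28.1 + 1/2.14 = 0.5427 (1/Ω).
Current divider: I(R_c) = I_0 · G_k/ΣG = 16.9 × (0.03559/0.5427) = 16.9 × 0.06558 = 1.108 A.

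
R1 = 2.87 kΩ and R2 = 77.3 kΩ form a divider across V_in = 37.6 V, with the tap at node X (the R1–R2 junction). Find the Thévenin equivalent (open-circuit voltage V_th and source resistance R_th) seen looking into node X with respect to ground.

With X open, the divider is unloaded: V_th = 37.6 × 77.3/80.17 = 36.25 V.
Zeroing V_in shorts the top of R1 to ground, so R_th = R1 ‖ R2 = 2.767 kΩ.

V_th ≈ 36.3 V, R_th ≈ 2.77 kΩ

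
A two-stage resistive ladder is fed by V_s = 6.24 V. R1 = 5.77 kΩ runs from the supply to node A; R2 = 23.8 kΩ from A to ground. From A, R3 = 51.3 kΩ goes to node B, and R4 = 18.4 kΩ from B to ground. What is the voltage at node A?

Looking into the second stage from A: R3 + R4 = 69.70 kΩ appears in parallel with R2.
R2 ‖ (R3+R4) = 17.74 kΩ.
So V_A = 6.24 × 0.7546 = 4.709 V.

V_A ≈ 4.71 V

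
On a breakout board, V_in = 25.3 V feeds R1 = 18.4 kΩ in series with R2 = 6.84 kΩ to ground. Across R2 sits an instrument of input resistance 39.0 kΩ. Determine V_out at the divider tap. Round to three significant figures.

First combine the lower leg with the load: R2 ‖ R_L = 5.819 kΩ.
Now apply the divider: V_out = 25.3 × 0.2403 = 6.079 V.

V_out ≈ 6.08 V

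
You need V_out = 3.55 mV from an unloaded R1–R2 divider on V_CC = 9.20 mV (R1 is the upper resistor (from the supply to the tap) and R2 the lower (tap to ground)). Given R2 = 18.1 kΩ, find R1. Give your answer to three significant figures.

R1 ≈ 28.8 kΩ

Required fraction k = V_out/V_CC = 0.3859.
Rearranging, R1 = R2·(1−k)/k = 18.1 × 1.592 = 28.81 kΩ.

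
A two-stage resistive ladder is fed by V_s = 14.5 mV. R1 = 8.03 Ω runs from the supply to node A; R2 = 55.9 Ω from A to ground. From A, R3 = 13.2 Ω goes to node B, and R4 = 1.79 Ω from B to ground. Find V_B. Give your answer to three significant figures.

Node A sees R2 in parallel with the series input of stage 2, R3 + R4 = 14.99 Ω.
R2 ‖ (R3+R4) = 11.82 Ω.
V_A = 14.5 × 11.82/(8.03 + 11.82) = 8.634 mV.
Then the unloaded second divider: V_B = V_A × R4/(R3+R4) = 8.634 × 0.1194 = 1.031 mV.

V_B ≈ 1.03 mV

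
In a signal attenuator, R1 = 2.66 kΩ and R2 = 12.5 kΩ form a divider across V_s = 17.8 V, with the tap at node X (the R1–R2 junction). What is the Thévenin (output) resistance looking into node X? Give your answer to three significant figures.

R_th ≈ 2.19 kΩ

Zeroing V_s shorts the top of R1 to ground, so R_th = R1 ‖ R2 = 2.193 kΩ.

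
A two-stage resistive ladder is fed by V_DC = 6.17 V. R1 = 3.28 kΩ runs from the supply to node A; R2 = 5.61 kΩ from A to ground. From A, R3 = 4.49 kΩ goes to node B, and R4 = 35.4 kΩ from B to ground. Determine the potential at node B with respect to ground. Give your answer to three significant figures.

Node A sees R2 in parallel with the series input of stage 2, R3 + R4 = 39.89 kΩ.
Effective lower resistance at A: R2 ‖ 39.89 = 4.918 kΩ.
V_A = 6.17 × 4.918/(3.28 + 4.918) = 3.701 V.
V_B = V_A × 0.8874 = 3.285 V.

V_B ≈ 3.28 V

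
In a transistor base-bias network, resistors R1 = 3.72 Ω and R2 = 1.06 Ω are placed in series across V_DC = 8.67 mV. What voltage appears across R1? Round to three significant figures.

V ≈ 6.75 mV

Series total: ΣR = 3.72 + 1.06 = 4.780 Ω.
V = V_DC · R/ΣR = 8.67 × 0.7782 = 6.747 mV.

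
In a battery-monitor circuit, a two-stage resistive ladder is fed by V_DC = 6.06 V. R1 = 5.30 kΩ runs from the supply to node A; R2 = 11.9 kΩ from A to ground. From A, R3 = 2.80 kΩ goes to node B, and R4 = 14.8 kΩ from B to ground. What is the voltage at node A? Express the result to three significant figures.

V_A ≈ 3.47 V

The second stage (R3 + R4 = 17.60 kΩ) loads node A in parallel with R2.
Effective lower resistance at A: R2 ‖ 17.60 = 7.100 kΩ.
So V_A = 6.06 × 0.5726 = 3.470 V.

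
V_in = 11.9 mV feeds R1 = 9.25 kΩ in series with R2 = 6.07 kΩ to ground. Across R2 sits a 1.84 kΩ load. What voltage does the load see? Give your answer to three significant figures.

The load sits in parallel with R2, giving an effective lower resistance R2' = R2·R_L/(R2+R_L) = 1.412 kΩ.
Now apply the divider: V_out = 11.9 × 0.1324 = 1.576 mV.

V_out ≈ 1.58 mV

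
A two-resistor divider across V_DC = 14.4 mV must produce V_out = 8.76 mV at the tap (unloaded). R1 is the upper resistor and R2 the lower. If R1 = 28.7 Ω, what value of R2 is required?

R2 ≈ 44.6 Ω

V_out/V_DC = R2/(R1+R2) = 0.6083.
So R2 = R1 · V_out/(V_DC − V_out) = 28.7 × 8.76/(14.4 − 8.76) = 28.7 × 1.553 = 44.58 Ω.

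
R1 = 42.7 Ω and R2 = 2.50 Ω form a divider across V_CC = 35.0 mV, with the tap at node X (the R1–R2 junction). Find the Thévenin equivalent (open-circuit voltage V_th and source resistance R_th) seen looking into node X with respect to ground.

V_th ≈ 1.94 mV, R_th ≈ 2.36 Ω

V_th is the unloaded tap voltage: V_CC · R2/(R1+R2) = 35.0 × 0.05531 = 1.936 mV.
With V_CC suppressed (replaced by a short), R_th = R1 ‖ R2 = (42.70 × 2.50)/(42.70 + 2.50) = 2.362 Ω.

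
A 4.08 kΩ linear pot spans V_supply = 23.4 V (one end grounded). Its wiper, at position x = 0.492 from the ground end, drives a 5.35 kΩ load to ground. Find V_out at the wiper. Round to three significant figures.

V_out ≈ 9.67 V

Lower segment x·R_p = 2.007 kΩ; upper segment (1−x)·R_p = 2.073 kΩ.
(x·R_p) ‖ R_L = 1.460 kΩ.
Loaded-divider output: V_out = 23.4 × 0.4132 = 9.670 V.
(Unloaded: V_out = x·V_supply = 11.5 V.)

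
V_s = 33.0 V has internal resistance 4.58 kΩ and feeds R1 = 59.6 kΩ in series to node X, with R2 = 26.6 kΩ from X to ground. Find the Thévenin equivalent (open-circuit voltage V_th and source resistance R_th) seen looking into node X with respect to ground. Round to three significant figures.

V_th ≈ 9.67 V, R_th ≈ 18.8 kΩ

R1' = 4.58 + 59.6 = 64.18 kΩ (source resistance + R1).
With X open, the divider is unloaded: V_th = 33.0 × 26.6/90.78 = 9.670 V.
Zeroing V_s shorts the top of R1' to ground, so R_th = R1' ‖ R2 = 18.81 kΩ.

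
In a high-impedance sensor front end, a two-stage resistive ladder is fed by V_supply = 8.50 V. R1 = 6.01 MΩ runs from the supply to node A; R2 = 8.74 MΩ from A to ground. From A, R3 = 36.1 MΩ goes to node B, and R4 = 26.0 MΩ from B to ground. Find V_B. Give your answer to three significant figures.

Node A sees R2 in parallel with the series input of stage 2, R3 + R4 = 62.10 MΩ.
R2 ‖ (R3+R4) = 7.662 MΩ.
First divider: V_A = V_supply · 7.662/(6.01 + 7.662) = 4.763 V.
V_B = V_A × 0.4187 = 1.994 V.

V_B ≈ 1.99 V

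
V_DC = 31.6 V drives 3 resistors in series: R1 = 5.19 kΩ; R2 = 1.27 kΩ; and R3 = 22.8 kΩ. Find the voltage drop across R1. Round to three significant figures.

V ≈ 5.61 V

ΣR = 5.19 + 1.27 + 22.8 = 29.26 kΩ.
Voltage divider: V = V_DC · (5.190 / 29.26) = 31.6 × 0.1774 = 5.605 V.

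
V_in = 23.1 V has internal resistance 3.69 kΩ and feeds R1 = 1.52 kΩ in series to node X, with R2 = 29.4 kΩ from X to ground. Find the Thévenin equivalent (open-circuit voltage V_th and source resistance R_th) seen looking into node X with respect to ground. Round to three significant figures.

R1' = 3.69 + 1.52 = 5.210 kΩ (source resistance + R1).
With X open, the divider is unloaded: V_th = 23.1 × 29.4/34.61 = 19.62 V.
Looking into X with the source shorted: R_th = R1'·R2/(R1'+R2) = 5.210 × 29.4/34.61 = 4.426 kΩ.

V_th ≈ 19.6 V, R_th ≈ 4.43 kΩ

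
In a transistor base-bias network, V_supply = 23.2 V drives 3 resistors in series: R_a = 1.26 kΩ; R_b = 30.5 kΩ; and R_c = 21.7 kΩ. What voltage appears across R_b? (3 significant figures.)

Total series resistance ΣR = 1.26 + 30.5 + 21.7 = 53.46 kΩ.
By the voltage-divider rule, V = 23.2 × 30.50/53.46 = 13.24 V.

V ≈ 13.2 V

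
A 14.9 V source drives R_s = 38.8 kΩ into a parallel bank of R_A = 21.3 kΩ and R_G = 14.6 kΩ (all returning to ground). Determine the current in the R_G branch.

I ≈ 0.186 mA

Equivalent of the parallel group: R_p = 8.662 kΩ.
V_A by voltage divider: V_A = 14.9 × 8.662/(38.8 + 8.662) = 2.719 V.
I(R_G) = V_A / R_G = 2.719/14.6 = 0.1863 mA.
(Equivalently: I_total = 0.3139 mA, then current-divider fraction G_k/ΣG = 0.5933.)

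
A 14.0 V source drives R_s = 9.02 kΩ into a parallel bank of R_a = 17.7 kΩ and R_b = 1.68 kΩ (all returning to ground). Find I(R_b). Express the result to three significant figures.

I ≈ 1.21 mA

Combine the parallel branches: R_p = (1/17.7 + 1/1.68)⁻¹ = 1.534 kΩ.
V_A = 14.0 × 1.534/10.55 = 2.035 V.
Branch current I = V_A/R_b = 2.035/1.68 = 1.211 mA.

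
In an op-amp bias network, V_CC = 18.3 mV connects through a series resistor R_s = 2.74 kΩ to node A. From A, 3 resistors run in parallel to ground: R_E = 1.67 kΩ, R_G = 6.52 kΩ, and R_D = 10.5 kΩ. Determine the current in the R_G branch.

I ≈ 0.845 µA

Equivalent of the parallel group: R_p = 1.180 kΩ.
V_A = 18.3 × 1.180/3.920 = 5.509 mV.
Branch current I = V_A/R_G = 5.509/6.52 = 0.8449 µA.
(Check via current divider: I_total = 4.668 µA; share G_k/ΣG = 0.1810 → same result.)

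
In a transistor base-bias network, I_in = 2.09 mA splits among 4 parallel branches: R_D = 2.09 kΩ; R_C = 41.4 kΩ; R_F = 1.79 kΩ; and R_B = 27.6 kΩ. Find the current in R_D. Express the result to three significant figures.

Conductances: ΣG = 1/2.09 + 1/41.4 + 1/1.79 + 1/27.6 = 1.098 (1/kΩ).
By the current-divider rule, I = I_in · G_k/ΣG = 2.09 × 0.4360 = 0.9111 mA.

I ≈ 0.911 mA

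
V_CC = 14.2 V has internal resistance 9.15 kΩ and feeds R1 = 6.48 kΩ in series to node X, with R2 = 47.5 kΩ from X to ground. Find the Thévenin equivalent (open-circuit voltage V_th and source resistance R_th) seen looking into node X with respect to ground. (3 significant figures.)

V_th ≈ 10.7 V, R_th ≈ 11.8 kΩ

R1' = 9.15 + 6.48 = 15.63 kΩ (source resistance + R1).
Open-circuit (no load on X): V_th = V_CC · R2/(R1' + R2) = 14.2 × 47.5/(15.63 + 47.5) = 10.68 V.
Zeroing V_CC shorts the top of R1' to ground, so R_th = R1' ‖ R2 = 11.76 kΩ.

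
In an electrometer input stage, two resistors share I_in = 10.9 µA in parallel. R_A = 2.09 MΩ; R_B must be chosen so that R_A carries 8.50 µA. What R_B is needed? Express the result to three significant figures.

R_B ≈ 7.40 MΩ

The fraction through R_A equals R_B/(R_A+R_B).
8.50/10.9 = R_B/(R_A + R_B) → R_B = R_A · (0.7798)/(1 − 0.7798) = 2.09 × 3.542 = 7.402 MΩ.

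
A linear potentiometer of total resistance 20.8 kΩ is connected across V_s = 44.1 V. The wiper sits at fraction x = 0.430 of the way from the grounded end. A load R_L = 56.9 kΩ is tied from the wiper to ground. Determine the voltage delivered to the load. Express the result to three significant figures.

V_out ≈ 17.4 V

Lower segment x·R_p = 8.944 kΩ; upper segment (1−x)·R_p = 11.86 kΩ.
R_L loads the lower segment: effective lower R = 7.729 kΩ.
Loaded-divider output: V_out = 44.1 × 0.3946 = 17.40 V.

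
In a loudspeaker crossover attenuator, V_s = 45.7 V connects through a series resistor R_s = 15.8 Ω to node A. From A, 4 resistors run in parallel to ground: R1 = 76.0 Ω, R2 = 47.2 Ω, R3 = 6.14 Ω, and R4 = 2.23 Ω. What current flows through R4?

I ≈ 1.83 A

Equivalent of the parallel group: R_p = 1.549 Ω.
Node voltage V_A = V_s · R_p/(R_s + R_p) = 45.7 × 0.08928 = 4.080 V.
I(R4) = V_A / R4 = 4.080/2.23 = 1.830 A.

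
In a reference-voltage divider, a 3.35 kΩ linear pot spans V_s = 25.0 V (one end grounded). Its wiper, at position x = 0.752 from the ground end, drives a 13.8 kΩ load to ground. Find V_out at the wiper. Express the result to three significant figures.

V_out ≈ 18.0 V

Lower segment x·R_p = 2.519 kΩ; upper segment (1−x)·R_p = 0.8308 kΩ.
(x·R_p) ‖ R_L = 2.130 kΩ.
Then V_out = V_s · 2.130/(0.8308 + 2.130) = 17.99 V.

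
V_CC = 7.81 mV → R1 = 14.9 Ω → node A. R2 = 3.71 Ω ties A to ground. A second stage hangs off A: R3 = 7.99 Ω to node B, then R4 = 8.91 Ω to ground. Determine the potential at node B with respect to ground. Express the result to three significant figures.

Looking into the second stage from A: R3 + R4 = 16.90 Ω appears in parallel with R2.
R2 ‖ (R3+R4) = 3.042 Ω.
So V_A = 7.81 × 0.1696 = 1.324 mV.
V_B = V_A × 0.5272 = 0.6982 mV.

V_B ≈ 0.698 mV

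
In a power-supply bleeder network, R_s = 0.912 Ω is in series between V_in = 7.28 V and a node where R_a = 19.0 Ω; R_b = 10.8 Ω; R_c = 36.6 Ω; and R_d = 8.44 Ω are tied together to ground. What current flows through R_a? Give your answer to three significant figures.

I ≈ 0.303 A

Equivalent of the parallel group: R_p = 3.436 Ω.
Node voltage V_A = V_in · R_p/(R_s + R_p) = 7.28 × 0.7903 = 5.753 V.
Branch current I = V_A/R_a = 5.753/19.0 = 0.3028 A.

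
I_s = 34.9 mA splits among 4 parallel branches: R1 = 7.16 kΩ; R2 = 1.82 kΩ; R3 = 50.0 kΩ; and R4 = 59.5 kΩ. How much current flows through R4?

I ≈ 0.808 mA

Total conductance ΣG = 1/7.16 + 1/1.82 + 1/50.0 + 1/59.5 = 0.7259 (units of 1/kΩ).
R4 takes the fraction G_k/ΣG = 0.01681/0.7259 = 0.02315, so I = 34.9 × 0.02315 = 0.8080 mA.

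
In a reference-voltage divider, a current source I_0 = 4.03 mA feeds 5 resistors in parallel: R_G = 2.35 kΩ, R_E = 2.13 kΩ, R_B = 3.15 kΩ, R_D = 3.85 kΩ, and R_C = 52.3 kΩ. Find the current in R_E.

I ≈ 1.27 mA

Total conductance ΣG = 1/2.35 + 1/2.13 + 1/3.15 + 1/3.85 + 1/52.3 = 1.491 (units of 1/kΩ).
By the current-divider rule, I = I_0 · G_k/ΣG = 4.03 × 0.3148 = 1.269 mA.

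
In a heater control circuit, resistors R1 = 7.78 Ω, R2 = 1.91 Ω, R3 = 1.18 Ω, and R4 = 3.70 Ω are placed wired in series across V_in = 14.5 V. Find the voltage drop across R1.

Series total: ΣR = 7.78 + 1.91 + 1.18 + 3.70 = 14.57 Ω.
V = V_in · R/ΣR = 14.5 × 0.5340 = 7.743 V.

V ≈ 7.74 V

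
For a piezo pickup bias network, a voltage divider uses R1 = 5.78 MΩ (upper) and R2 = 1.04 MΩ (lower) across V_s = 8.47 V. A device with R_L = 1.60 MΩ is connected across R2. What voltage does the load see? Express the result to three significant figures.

First combine the lower leg with the load: R2 ‖ R_L = 0.6303 MΩ.
Then V_out = V_s · R2'/(R1 + R2') = 8.47 × 0.6303/6.410 = 0.8328 V.
(Unloaded it would be 1.29 V; the load pulls it down.)

V_out ≈ 0.833 V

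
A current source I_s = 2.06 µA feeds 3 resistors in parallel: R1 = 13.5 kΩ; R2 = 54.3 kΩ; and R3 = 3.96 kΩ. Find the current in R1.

I ≈ 0.442 µA

Total conductance ΣG = 1/13.5 + 1/54.3 + 1/3.96 = 0.3450 (units of 1/kΩ).
R1 takes the fraction G_k/ΣG = 0.07407/0.3450 = 0.2147, so I = 2.06 × 0.2147 = 0.4423 µA.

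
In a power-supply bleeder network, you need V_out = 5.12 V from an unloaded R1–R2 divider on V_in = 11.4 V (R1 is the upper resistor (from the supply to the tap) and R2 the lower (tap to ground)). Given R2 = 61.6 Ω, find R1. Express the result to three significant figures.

Required fraction k = V_out/V_in = 0.4491.
So R1 = R2 · (V_in/V_out − 1) = 61.6 × (11.4/5.12 − 1) = 61.6 × 1.227 = 75.56 Ω.

R1 ≈ 75.6 Ω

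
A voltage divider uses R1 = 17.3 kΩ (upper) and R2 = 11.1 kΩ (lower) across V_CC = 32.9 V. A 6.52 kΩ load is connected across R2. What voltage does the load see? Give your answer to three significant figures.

The load sits in parallel with R2, giving an effective lower resistance R2' = R2·R_L/(R2+R_L) = 4.107 kΩ.
Voltage divider with the loaded lower leg: V_out = 32.9 × 4.107/(17.3 + 4.107) = 32.9 × 0.1919 = 6.312 V.

V_out ≈ 6.31 V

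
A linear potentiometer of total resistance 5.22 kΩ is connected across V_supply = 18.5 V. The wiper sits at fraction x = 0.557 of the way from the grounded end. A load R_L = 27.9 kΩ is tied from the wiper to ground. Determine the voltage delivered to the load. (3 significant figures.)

Split the track: R_lower = x·R_p = 2.908 kΩ, R_upper = (1−x)·R_p = 2.312 kΩ.
(x·R_p) ‖ R_L = 2.633 kΩ.
Then V_out = V_supply · 2.633/(2.312 + 2.633) = 9.850 V.

V_out ≈ 9.85 V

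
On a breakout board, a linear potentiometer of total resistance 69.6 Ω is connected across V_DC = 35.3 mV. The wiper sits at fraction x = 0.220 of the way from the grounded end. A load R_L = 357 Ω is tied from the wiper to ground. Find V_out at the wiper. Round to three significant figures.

V_out ≈ 7.51 mV

Split the track: R_lower = x·R_p = 15.31 Ω, R_upper = (1−x)·R_p = 54.29 Ω.
R_L loads the lower segment: effective lower R = 14.68 Ω.
V_out = 35.3 × 14.68/(54.29 + 14.68) = 7.515 mV.
(Unloaded: V_out = x·V_DC = 7.77 mV.)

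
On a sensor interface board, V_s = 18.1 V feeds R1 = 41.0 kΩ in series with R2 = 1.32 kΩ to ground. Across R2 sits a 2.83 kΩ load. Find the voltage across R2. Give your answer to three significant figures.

V_out ≈ 0.389 V

The load sits in parallel with R2, giving an effective lower resistance R2' = R2·R_L/(R2+R_L) = 0.9001 kΩ.
Then V_out = V_s · R2'/(R1 + R2') = 18.1 × 0.9001/41.90 = 0.3888 V.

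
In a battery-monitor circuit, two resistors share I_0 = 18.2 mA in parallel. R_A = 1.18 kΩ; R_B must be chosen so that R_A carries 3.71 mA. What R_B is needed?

In a two-way split, I_A/I_0 = R_B/(R_A + R_B).
3.71/18.2 = R_B/(R_A + R_B) → R_B = R_A · (0.2038)/(1 − 0.2038) = 1.18 × 0.2560 = 0.3021 kΩ.

R_B ≈ 0.302 kΩ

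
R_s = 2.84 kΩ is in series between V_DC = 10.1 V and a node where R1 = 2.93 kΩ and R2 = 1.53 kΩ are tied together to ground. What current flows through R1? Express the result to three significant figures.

I ≈ 0.901 mA

Combine the parallel branches: R_p = (1/2.93 + 1/1.53)⁻¹ = 1.005 kΩ.
V_A by voltage divider: V_A = 10.1 × 1.005/(2.84 + 1.005) = 2.640 V.
Branch current I = V_A/R1 = 2.640/2.93 = 0.9011 mA.
(Equivalently: I_total = 2.627 mA, then current-divider fraction G_k/ΣG = 0.3430.)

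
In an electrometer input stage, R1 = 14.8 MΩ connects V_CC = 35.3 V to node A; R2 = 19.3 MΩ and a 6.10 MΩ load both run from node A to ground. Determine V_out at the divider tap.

The load sits in parallel with R2, giving an effective lower resistance R2' = R2·R_L/(R2+R_L) = 4.635 MΩ.
Now apply the divider: V_out = 35.3 × 0.2385 = 8.419 V.

V_out ≈ 8.42 V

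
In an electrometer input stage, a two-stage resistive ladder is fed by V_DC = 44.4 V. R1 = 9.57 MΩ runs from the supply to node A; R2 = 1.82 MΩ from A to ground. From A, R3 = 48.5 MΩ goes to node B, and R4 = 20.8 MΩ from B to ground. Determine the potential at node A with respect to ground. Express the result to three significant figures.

Looking into the second stage from A: R3 + R4 = 69.30 MΩ appears in parallel with R2.
Effective lower resistance at A: R2 ‖ 69.30 = 1.773 MΩ.
So V_A = 44.4 × 0.1563 = 6.941 V.

V_A ≈ 6.94 V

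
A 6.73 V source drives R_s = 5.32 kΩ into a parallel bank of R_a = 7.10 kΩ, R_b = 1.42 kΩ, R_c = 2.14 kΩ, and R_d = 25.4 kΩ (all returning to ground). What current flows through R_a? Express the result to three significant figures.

Combine the parallel branches: R_p = (1/7.10 + 1/1.42 + 1/2.14 + 1/25.4)⁻¹ = 0.7398 kΩ.
V_A = 6.73 × 0.7398/6.060 = 0.8216 V.
Branch current I = V_A/R_a = 0.8216/7.10 = 0.1157 mA.

I ≈ 0.116 mA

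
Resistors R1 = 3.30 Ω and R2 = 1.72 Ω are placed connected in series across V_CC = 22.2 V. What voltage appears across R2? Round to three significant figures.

Total series resistance ΣR = 3.30 + 1.72 = 5.020 Ω.
By the voltage-divider rule, V = 22.2 × 1.720/5.020 = 7.606 V.

V ≈ 7.61 V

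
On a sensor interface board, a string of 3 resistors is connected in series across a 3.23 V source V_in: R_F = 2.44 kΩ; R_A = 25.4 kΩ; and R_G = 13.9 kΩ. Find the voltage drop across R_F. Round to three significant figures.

V ≈ 0.189 V

ΣR = 2.44 + 25.4 + 13.9 = 41.74 kΩ.
Voltage divider: V = V_in · (2.440 / 41.74) = 3.23 × 0.05846 = 0.1888 V.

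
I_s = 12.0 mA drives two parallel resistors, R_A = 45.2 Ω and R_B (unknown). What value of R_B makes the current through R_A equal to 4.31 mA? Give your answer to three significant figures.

The fraction through R_A equals R_B/(R_A+R_B).
With f = 0.3592, R_B = R_A · f/(1−f) = 45.2 × 0.5605 = 25.33 Ω.

R_B ≈ 25.3 Ω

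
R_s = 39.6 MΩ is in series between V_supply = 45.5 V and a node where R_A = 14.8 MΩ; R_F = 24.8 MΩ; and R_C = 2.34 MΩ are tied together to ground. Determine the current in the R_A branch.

I ≈ 0.139 µA

Parallel bank: R_p = 1/(1/14.8 + 1/24.8 + 1/2.34) = 1.868 MΩ.
Node voltage V_A = V_supply · R_p/(R_s + R_p) = 45.5 × 0.04505 = 2.050 V.
Branch current I = V_A/R_A = 2.050/14.8 = 0.1385 µA.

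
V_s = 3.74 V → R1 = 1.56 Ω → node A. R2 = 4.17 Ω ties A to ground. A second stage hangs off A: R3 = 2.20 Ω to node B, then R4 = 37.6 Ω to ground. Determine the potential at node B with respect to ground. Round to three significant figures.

V_B ≈ 2.50 V

Node A sees R2 in parallel with the series input of stage 2, R3 + R4 = 39.80 Ω.
Effective lower resistance at A: R2 ‖ 39.80 = 3.775 Ω.
So V_A = 3.74 × 0.7076 = 2.646 V.
Stage 2 is unloaded, so V_B = V_A · R4/(R3+R4) = 2.646 × 37.6/39.80 = 2.500 V.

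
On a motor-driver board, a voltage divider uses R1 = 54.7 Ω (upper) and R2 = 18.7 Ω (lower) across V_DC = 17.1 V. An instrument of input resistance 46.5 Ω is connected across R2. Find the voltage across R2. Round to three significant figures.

V_out ≈ 3.35 V

The load sits in parallel with R2, giving an effective lower resistance R2' = R2·R_L/(R2+R_L) = 13.34 Ω.
Voltage divider with the loaded lower leg: V_out = 17.1 × 13.34/(54.7 + 13.34) = 17.1 × 0.1960 = 3.352 V.
(Unloaded it would be 4.36 V; the load pulls it down.)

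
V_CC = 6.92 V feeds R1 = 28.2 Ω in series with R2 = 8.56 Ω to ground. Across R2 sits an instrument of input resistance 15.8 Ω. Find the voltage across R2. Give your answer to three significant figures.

V_out ≈ 1.14 V

The load sits in parallel with R2, giving an effective lower resistance R2' = R2·R_L/(R2+R_L) = 5.552 Ω.
Now apply the divider: V_out = 6.92 × 0.1645 = 1.138 V.
(Unloaded it would be 1.61 V; the load pulls it down.)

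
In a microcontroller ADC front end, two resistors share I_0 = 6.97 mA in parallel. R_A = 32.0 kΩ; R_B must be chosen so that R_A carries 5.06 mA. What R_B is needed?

In a two-way split, I_A/I_0 = R_B/(R_A + R_B).
With f = 0.7260, R_B = R_A · f/(1−f) = 32.0 × 2.649 = 84.77 kΩ.

R_B ≈ 84.8 kΩ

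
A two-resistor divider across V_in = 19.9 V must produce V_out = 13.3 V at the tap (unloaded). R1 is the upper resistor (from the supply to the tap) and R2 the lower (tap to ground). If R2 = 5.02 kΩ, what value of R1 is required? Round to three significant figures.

Required fraction k = V_out/V_in = 0.6683.
R1 = R2·(1/k − 1) = 5.02 × 0.4962 = 2.491 kΩ.

R1 ≈ 2.49 kΩ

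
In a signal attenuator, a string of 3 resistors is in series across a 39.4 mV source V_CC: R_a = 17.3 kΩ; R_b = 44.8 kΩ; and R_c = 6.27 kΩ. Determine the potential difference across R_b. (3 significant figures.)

ΣR = 17.3 + 44.8 + 6.27 = 68.37 kΩ.
By the voltage-divider rule, V = 39.4 × 44.80/68.37 = 25.82 mV.

V ≈ 25.8 mV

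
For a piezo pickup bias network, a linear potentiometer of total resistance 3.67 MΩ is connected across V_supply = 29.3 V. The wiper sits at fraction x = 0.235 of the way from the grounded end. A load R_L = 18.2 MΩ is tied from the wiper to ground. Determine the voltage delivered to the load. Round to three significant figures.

V_out ≈ 6.64 V

The pot divides into 2.808 MΩ above the wiper and 0.8624 MΩ below.
(x·R_p) ‖ R_L = 0.8234 MΩ.
Then V_out = V_supply · 0.8234/(2.808 + 0.8234) = 6.645 V.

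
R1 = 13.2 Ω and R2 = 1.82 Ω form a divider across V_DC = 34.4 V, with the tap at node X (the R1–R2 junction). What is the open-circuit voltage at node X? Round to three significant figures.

V_th ≈ 4.17 V

V_th is the unloaded tap voltage: V_DC · R2/(R1+R2) = 34.4 × 0.1212 = 4.168 V.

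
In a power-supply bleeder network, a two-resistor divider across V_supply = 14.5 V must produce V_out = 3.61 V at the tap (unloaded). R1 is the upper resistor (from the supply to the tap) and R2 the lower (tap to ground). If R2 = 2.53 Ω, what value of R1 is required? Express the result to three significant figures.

V_out/V_supply = R2/(R1+R2) = 0.2490.
R1 = R2·(1/k − 1) = 2.53 × 3.017 = 7.632 Ω.

R1 ≈ 7.63 Ω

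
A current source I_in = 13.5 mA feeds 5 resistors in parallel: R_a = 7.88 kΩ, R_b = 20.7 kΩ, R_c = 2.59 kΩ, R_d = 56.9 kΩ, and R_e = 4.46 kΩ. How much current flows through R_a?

I ≈ 2.13 mA

ΣG = 1/7.88 + 1/20.7 + 1/2.59 + 1/56.9 + 1/4.46 = 0.8031.
R_a takes the fraction G_k/ΣG = 0.1269/0.8031 = 0.1580, so I = 13.5 × 0.1580 = 2.133 mA.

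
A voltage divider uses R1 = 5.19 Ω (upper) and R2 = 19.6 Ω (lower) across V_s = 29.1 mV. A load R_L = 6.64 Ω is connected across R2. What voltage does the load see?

V_out ≈ 14.2 mV

First combine the lower leg with the load: R2 ‖ R_L = 4.960 Ω.
Voltage divider with the loaded lower leg: V_out = 29.1 × 4.960/(5.19 + 4.960) = 29.1 × 0.4887 = 14.22 mV.
(Unloaded it would be 23.0 mV; the load pulls it down.)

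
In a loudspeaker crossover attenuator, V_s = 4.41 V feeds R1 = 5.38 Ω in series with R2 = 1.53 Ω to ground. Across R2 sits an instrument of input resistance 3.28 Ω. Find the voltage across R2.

V_out ≈ 0.716 V

The load sits in parallel with R2, giving an effective lower resistance R2' = R2·R_L/(R2+R_L) = 1.043 Ω.
Now apply the divider: V_out = 4.41 × 0.1624 = 0.7163 V.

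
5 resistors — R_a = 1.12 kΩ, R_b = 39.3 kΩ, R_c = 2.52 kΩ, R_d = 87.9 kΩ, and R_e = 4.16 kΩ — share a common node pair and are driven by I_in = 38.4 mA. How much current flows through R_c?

Total conductance ΣG = 1/1.12 + 1/39.3 + 1/2.52 + 1/87.9 + 1/4.16 = 1.567 (units of 1/kΩ).
By the current-divider rule, I = I_in · G_k/ΣG = 38.4 × 0.2533 = 9.725 mA.

I ≈ 9.73 mA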